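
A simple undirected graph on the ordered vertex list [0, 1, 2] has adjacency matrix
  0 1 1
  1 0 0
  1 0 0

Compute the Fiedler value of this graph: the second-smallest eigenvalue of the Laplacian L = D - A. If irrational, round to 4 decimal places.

1

Each diagonal entry of L is the vertex degree and each off-diagonal entry is -1 where an edge is present, 0 otherwise; in the order [0, 1, 2] the diagonal is [2, 1, 1]. Computing the eigenvalues of L and sorting gives [0, 1, 3]. The Fiedler value lambda_2 = 1 is strictly positive, so the graph is connected. The largest eigenvalue, 3, is at most the vertex count 3. The eigenvalues sum to 4, which equals trace(L) = 2|E|.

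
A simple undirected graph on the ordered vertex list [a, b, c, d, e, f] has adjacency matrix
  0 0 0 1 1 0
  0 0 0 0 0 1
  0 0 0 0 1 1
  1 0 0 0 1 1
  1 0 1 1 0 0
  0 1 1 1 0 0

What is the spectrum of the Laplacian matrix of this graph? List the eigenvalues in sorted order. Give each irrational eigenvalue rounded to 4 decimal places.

With the vertex order [a, b, c, d, e, f], the degrees are [2, 1, 2, 3, 3, 3], giving D = diag(2, 1, 2, 3, 3, 3) and L = D - A. The multiplicity of 0 as a Laplacian eigenvalue equals the number of connected components. The eigenvalues sum to 14, which equals trace(L) = 2|E|.

[0, 0.7216, 1.6826, 3, 3.7046, 4.8912]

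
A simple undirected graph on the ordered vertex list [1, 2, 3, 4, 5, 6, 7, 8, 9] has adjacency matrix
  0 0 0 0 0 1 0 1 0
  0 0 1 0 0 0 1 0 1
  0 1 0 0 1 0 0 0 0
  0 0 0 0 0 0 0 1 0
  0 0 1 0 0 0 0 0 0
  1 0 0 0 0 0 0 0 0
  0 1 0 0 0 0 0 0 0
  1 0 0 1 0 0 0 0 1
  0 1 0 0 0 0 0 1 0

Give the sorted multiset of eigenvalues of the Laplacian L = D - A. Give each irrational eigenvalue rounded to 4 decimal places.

[0, 0.1729, 0.5587, 0.6617, 1.4331, 2.2091, 2.4851, 3.9563, 4.5231]

Reading degrees in the order [1, 2, 3, 4, 5, 6, 7, 8, 9] gives [2, 3, 2, 1, 1, 1, 1, 3, 2]; set D = diag(2, 3, 2, 1, 1, 1, 1, 3, 2) and form L = D - A. Since every row of L sums to 0, the all-ones vector is in the kernel and 0 is an eigenvalue. The single zero eigenvalue shows the graph is connected. The eigenvalues sum to 16, which equals trace(L) = 2|E|.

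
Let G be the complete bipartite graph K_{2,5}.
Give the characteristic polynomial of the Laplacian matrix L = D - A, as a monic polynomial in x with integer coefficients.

The graph has 7 vertices and degree multiset [5, 5, 2, 2, 2, 2, 2]; D is the diagonal matrix of degrees and L = D - A. Computing det(xI - L) by cofactor expansion (or equivalently via sum-over-permutations) gives x^7 - 20x^6 + 155x^5 - 600x^4 + 1240x^3 - 1312x^2 + 560x. Since p(0) = det(-L) = 0, x divides p(x).

x^7 - 20x^6 + 155x^5 - 600x^4 + 1240x^3 - 1312x^2 + 560x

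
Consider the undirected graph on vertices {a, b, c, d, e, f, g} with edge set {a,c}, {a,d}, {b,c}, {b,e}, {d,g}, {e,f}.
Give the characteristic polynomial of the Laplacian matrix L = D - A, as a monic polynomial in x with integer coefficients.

With the vertex order [a, b, c, d, e, f, g], the degrees are [2, 2, 2, 2, 2, 1, 1], giving D = diag(2, 2, 2, 2, 2, 1, 1) and L = D - A. Computing det(xI - L) by cofactor expansion (or equivalently via sum-over-permutations) gives x^7 - 12x^6 + 55x^5 - 120x^4 + 126x^3 - 56x^2 + 7x. Since p(0) = det(-L) = 0, x divides p(x). There is one zero in the spectrum, matching the 1 component.

x^7 - 12x^6 + 55x^5 - 120x^4 + 126x^3 - 56x^2 + 7x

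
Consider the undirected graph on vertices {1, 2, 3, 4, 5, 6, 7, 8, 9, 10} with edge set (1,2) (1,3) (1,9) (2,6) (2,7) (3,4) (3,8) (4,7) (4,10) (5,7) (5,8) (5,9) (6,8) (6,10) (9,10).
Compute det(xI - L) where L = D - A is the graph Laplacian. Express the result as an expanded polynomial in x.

x^10 - 30x^9 + 390x^8 - 2880x^7 + 13305x^6 - 39882x^5 + 77640x^4 - 94800x^3 + 66000x^2 - 20000x

Each diagonal entry of L is the vertex degree and each off-diagonal entry is -1 where an edge is present, 0 otherwise; in the order [1, 2, 3, 4, 5, 6, 7, 8, 9, 10] the diagonal is [3, 3, 3, 3, 3, 3, 3, 3, 3, 3]. Computing det(xI - L) by cofactor expansion (or equivalently via sum-over-permutations) gives x^10 - 30x^9 + 390x^8 - 2880x^7 + 13305x^6 - 39882x^5 + 77640x^4 - 94800x^3 + 66000x^2 - 20000x. The constant term is 0 because L is singular (the all-ones vector lies in its kernel).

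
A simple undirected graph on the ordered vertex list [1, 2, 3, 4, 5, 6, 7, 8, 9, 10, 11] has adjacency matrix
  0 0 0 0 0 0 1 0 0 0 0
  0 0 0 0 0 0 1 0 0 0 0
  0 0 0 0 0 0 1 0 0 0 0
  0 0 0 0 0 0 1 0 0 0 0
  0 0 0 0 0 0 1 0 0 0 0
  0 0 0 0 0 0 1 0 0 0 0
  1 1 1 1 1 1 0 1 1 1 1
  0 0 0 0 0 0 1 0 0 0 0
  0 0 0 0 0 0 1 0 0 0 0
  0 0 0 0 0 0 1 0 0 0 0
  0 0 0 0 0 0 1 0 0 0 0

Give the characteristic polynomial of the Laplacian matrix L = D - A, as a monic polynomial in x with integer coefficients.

Each diagonal entry of L is the vertex degree and each off-diagonal entry is -1 where an edge is present, 0 otherwise; in the order [1, 2, 3, 4, 5, 6, 7, 8, 9, 10, 11] the diagonal is [1, 1, 1, 1, 1, 1, 10, 1, 1, 1, 1]. Computing det(xI - L) by cofactor expansion (or equivalently via sum-over-permutations) gives x^11 - 20x^10 + 135x^9 - 480x^8 + 1050x^7 - 1512x^6 + 1470x^5 - 960x^4 + 405x^3 - 100x^2 + 11x. The coefficient of x^10 equals -trace(L) = -20, matching the sum of degrees. By the matrix-tree theorem the graph has (1/11) * product of the nonzero eigenvalues = 1 spanning tree.

x^11 - 20x^10 + 135x^9 - 480x^8 + 1050x^7 - 1512x^6 + 1470x^5 - 960x^4 + 405x^3 - 100x^2 + 11x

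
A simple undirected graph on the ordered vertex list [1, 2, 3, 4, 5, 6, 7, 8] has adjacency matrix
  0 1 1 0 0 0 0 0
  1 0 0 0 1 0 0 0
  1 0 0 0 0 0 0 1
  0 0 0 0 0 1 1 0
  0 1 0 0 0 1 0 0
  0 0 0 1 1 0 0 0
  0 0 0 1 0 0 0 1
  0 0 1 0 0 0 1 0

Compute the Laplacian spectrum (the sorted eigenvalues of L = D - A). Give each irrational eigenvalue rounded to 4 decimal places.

[0, 0.5858, 0.5858, 2, 2, 3.4142, 3.4142, 4]

Reading degrees in the order [1, 2, 3, 4, 5, 6, 7, 8] gives [2, 2, 2, 2, 2, 2, 2, 2]; set D = diag(2, 2, 2, 2, 2, 2, 2, 2) and form L = D - A. Diagonalising L (or applying a numerical eigensolver to the 8x8 matrix) gives the spectrum above.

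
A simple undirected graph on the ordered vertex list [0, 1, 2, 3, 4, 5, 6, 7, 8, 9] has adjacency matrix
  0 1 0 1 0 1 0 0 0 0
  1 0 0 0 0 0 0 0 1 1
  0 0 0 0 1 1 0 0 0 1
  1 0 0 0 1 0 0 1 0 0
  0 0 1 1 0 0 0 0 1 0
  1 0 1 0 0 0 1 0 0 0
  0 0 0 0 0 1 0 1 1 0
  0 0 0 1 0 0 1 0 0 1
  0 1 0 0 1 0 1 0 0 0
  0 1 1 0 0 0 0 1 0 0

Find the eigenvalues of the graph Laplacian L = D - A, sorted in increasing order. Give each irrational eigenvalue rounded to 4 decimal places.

[0, 2, 2, 2, 2, 2, 5, 5, 5, 5]

With the vertex order [0, 1, 2, 3, 4, 5, 6, 7, 8, 9], the degrees are [3, 3, 3, 3, 3, 3, 3, 3, 3, 3], giving D = diag(3, 3, 3, 3, 3, 3, 3, 3, 3, 3) and L = D - A. The multiplicity of 0 as a Laplacian eigenvalue equals the number of connected components. The largest eigenvalue, 5, is at most the vertex count 10.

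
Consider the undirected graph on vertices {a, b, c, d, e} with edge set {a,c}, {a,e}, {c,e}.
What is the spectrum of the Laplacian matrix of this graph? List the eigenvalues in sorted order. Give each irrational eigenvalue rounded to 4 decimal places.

Reading degrees in the order [a, b, c, d, e] gives [2, 0, 2, 0, 2]; set D = diag(2, 0, 2, 0, 2) and form L = D - A. The multiplicity of 0 as a Laplacian eigenvalue equals the number of connected components. The 3 zero eigenvalues correspond to the 3 connected components.

[0, 0, 0, 3, 3]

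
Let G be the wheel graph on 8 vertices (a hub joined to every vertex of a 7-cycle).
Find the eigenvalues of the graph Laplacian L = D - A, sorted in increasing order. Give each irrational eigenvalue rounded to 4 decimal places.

[0, 1.7530, 1.7530, 3.4450, 3.4450, 4.8019, 4.8019, 8]

The graph has 8 vertices and degree multiset [7, 3, 3, 3, 3, 3, 3, 3]; D is the diagonal matrix of degrees and L = D - A. The multiplicity of 0 as a Laplacian eigenvalue equals the number of connected components. The single zero eigenvalue shows the graph is connected. The largest eigenvalue, 8, is at most the vertex count 8.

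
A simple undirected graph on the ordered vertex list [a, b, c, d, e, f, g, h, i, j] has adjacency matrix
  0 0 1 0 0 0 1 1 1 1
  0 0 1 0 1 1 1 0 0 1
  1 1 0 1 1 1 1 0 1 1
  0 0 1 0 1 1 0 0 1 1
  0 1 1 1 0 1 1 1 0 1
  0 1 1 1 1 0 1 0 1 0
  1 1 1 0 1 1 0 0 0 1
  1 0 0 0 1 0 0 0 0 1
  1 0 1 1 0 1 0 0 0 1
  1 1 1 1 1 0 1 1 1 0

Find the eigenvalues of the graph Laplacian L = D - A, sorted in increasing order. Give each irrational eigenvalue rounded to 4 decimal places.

[0, 2.7127, 4.0414, 4.6463, 6.0952, 6.5555, 7.3714, 8.1470, 9.0731, 9.3575]

With the vertex order [a, b, c, d, e, f, g, h, i, j], the degrees are [5, 5, 8, 5, 7, 6, 6, 3, 5, 8], giving D = diag(5, 5, 8, 5, 7, 6, 6, 3, 5, 8) and L = D - A. Since every row of L sums to 0, the all-ones vector is in the kernel and 0 is an eigenvalue. The single zero eigenvalue shows the graph is connected.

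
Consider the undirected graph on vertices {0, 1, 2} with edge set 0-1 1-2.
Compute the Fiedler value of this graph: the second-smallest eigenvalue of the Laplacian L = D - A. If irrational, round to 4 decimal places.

1

Each diagonal entry of L is the vertex degree and each off-diagonal entry is -1 where an edge is present, 0 otherwise; in the order [0, 1, 2] the diagonal is [1, 2, 1]. The sorted Laplacian eigenvalues are [0, 1, 3]; the algebraic connectivity is the second entry, 1. There is one zero in the spectrum, matching the 1 component.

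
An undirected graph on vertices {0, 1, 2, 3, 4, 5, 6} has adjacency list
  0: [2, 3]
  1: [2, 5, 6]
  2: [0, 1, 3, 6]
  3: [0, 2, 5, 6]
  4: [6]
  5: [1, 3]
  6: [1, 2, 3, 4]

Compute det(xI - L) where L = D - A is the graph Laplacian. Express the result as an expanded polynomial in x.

With the vertex order [0, 1, 2, 3, 4, 5, 6], the degrees are [2, 3, 4, 4, 1, 2, 4], giving D = diag(2, 3, 4, 4, 1, 2, 4) and L = D - A. Computing det(xI - L) by cofactor expansion (or equivalently via sum-over-permutations) gives x^7 - 20x^6 + 157x^5 - 612x^4 + 1232x^3 - 1194x^2 + 427x. The coefficient of x^6 equals -trace(L) = -20, matching the sum of degrees. By the matrix-tree theorem the graph has (1/7) * product of the nonzero eigenvalues = 61 spanning trees.

x^7 - 20x^6 + 157x^5 - 612x^4 + 1232x^3 - 1194x^2 + 427x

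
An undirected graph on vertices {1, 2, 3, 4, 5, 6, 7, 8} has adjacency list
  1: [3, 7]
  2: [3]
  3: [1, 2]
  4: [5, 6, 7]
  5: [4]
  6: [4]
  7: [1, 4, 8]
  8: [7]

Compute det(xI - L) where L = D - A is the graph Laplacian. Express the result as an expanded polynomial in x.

Reading degrees in the order [1, 2, 3, 4, 5, 6, 7, 8] gives [2, 1, 2, 3, 1, 1, 3, 1]; set D = diag(2, 1, 2, 3, 1, 1, 3, 1) and form L = D - A. L has integer entries, so p(x) = det(xI - L) has integer coefficients. Expanding the determinant yields x^8 - 14x^7 + 76x^6 - 204x^5 + 287x^4 - 208x^3 + 70x^2 - 8x. Since p(0) = det(-L) = 0, x divides p(x). There is one zero in the spectrum, matching the 1 component.

x^8 - 14x^7 + 76x^6 - 204x^5 + 287x^4 - 208x^3 + 70x^2 - 8x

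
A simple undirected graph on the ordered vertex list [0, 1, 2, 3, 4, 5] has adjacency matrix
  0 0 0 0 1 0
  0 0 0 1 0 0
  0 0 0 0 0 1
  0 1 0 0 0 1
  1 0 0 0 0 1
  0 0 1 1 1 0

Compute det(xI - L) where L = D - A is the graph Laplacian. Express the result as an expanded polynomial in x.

Reading degrees in the order [0, 1, 2, 3, 4, 5] gives [1, 1, 1, 2, 2, 3]; set D = diag(1, 1, 1, 2, 2, 3) and form L = D - A. L has integer entries, so p(x) = det(xI - L) has integer coefficients. Expanding the determinant yields x^6 - 10x^5 + 35x^4 - 52x^3 + 31x^2 - 6x. The coefficient of x^5 equals -trace(L) = -10, matching the sum of degrees. The eigenvalues sum to 10, which equals trace(L) = 2|E|.

x^6 - 10x^5 + 35x^4 - 52x^3 + 31x^2 - 6x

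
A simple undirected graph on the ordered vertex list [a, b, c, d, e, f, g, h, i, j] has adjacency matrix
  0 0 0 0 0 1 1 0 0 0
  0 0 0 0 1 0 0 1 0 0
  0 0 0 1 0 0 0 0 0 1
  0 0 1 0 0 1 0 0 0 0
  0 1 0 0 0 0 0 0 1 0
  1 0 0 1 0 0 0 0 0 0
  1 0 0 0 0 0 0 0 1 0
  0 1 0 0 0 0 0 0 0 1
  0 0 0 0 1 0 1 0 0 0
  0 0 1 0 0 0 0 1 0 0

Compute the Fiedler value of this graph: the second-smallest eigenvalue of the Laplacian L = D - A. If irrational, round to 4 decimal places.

Each diagonal entry of L is the vertex degree and each off-diagonal entry is -1 where an edge is present, 0 otherwise; in the order [a, b, c, d, e, f, g, h, i, j] the diagonal is [2, 2, 2, 2, 2, 2, 2, 2, 2, 2]. Computing the eigenvalues of L and sorting gives [0, 0.3820, 0.3820, 1.3820, 1.3820, 2.6180, 2.6180, 3.6180, 3.6180, 4]. The Fiedler value lambda_2 = 0.3820 is strictly positive, so the graph is connected. The largest eigenvalue, 4, is at most the vertex count 10.

0.3820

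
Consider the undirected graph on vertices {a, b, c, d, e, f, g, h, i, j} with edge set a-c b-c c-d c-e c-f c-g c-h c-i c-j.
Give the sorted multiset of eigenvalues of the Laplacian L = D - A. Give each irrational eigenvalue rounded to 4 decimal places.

[0, 1, 1, 1, 1, 1, 1, 1, 1, 10]

With the vertex order [a, b, c, d, e, f, g, h, i, j], the degrees are [1, 1, 9, 1, 1, 1, 1, 1, 1, 1], giving D = diag(1, 1, 9, 1, 1, 1, 1, 1, 1, 1) and L = D - A. Since every row of L sums to 0, the all-ones vector is in the kernel and 0 is an eigenvalue. By the matrix-tree theorem the graph has (1/10) * product of the nonzero eigenvalues = 1 spanning tree.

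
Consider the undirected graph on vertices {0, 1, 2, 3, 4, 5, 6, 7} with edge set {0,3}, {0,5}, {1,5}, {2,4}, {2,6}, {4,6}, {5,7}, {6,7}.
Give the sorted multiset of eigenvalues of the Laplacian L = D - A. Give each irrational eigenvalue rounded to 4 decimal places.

[0, 0.2137, 0.6177, 1.4977, 2.3537, 3, 3.8408, 4.4763]

Reading degrees in the order [0, 1, 2, 3, 4, 5, 6, 7] gives [2, 1, 2, 1, 2, 3, 3, 2]; set D = diag(2, 1, 2, 1, 2, 3, 3, 2) and form L = D - A. L is symmetric positive semidefinite, so every eigenvalue is real and nonnegative. The single zero eigenvalue shows the graph is connected.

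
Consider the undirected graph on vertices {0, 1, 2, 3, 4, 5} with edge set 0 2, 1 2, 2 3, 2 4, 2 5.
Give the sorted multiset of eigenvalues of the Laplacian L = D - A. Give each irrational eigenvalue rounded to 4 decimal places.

[0, 1, 1, 1, 1, 6]

Each diagonal entry of L is the vertex degree and each off-diagonal entry is -1 where an edge is present, 0 otherwise; in the order [0, 1, 2, 3, 4, 5] the diagonal is [1, 1, 5, 1, 1, 1]. The multiplicity of 0 as a Laplacian eigenvalue equals the number of connected components. By the matrix-tree theorem the graph has (1/6) * product of the nonzero eigenvalues = 1 spanning tree. The eigenvalues sum to 10, which equals trace(L) = 2|E|.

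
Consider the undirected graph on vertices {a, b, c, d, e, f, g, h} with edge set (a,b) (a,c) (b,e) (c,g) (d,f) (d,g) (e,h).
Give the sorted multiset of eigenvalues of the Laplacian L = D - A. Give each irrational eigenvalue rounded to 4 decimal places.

Reading degrees in the order [a, b, c, d, e, f, g, h] gives [2, 2, 2, 2, 2, 1, 2, 1]; set D = diag(2, 2, 2, 2, 2, 1, 2, 1) and form L = D - A. L is symmetric positive semidefinite, so every eigenvalue is real and nonnegative. The single zero eigenvalue shows the graph is connected. The eigenvalues sum to 14, which equals trace(L) = 2|E|.

[0, 0.1522, 0.5858, 1.2346, 2, 2.7654, 3.4142, 3.8478]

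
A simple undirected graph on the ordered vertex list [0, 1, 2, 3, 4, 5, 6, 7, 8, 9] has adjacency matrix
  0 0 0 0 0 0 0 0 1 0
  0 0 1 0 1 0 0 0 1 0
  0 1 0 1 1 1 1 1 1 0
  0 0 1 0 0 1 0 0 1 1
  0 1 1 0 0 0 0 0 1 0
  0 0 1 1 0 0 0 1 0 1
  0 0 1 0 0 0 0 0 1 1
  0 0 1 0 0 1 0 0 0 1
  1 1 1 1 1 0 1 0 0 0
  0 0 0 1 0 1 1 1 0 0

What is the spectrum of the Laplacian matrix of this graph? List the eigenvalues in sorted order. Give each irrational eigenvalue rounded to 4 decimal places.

[0, 0.8671, 1.5315, 2.7079, 3.4612, 4, 4.8819, 5.1173, 7.2264, 8.2066]

Reading degrees in the order [0, 1, 2, 3, 4, 5, 6, 7, 8, 9] gives [1, 3, 7, 4, 3, 4, 3, 3, 6, 4]; set D = diag(1, 3, 7, 4, 3, 4, 3, 3, 6, 4) and form L = D - A. The multiplicity of 0 as a Laplacian eigenvalue equals the number of connected components. The single zero eigenvalue shows the graph is connected.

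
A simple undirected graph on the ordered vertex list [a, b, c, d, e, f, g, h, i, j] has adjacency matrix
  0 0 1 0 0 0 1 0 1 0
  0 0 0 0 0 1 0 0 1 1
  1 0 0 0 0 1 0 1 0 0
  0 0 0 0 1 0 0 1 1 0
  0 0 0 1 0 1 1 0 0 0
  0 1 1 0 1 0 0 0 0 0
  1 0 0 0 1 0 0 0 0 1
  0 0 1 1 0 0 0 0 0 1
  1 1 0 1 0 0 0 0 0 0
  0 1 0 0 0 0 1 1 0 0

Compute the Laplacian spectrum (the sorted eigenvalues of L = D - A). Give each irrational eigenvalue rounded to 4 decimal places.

Reading degrees in the order [a, b, c, d, e, f, g, h, i, j] gives [3, 3, 3, 3, 3, 3, 3, 3, 3, 3]; set D = diag(3, 3, 3, 3, 3, 3, 3, 3, 3, 3) and form L = D - A. Diagonalising L (or applying a numerical eigensolver to the 10x10 matrix) gives the spectrum above. The eigenvalues sum to 30, which equals trace(L) = 2|E|. The largest eigenvalue, 5, is at most the vertex count 10.

[0, 2, 2, 2, 2, 2, 5, 5, 5, 5]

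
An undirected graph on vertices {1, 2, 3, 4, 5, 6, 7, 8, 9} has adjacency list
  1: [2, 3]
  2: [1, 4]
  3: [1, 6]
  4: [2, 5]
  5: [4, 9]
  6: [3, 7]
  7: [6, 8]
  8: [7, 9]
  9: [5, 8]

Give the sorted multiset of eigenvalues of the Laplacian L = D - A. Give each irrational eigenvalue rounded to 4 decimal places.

Each diagonal entry of L is the vertex degree and each off-diagonal entry is -1 where an edge is present, 0 otherwise; in the order [1, 2, 3, 4, 5, 6, 7, 8, 9] the diagonal is [2, 2, 2, 2, 2, 2, 2, 2, 2]. Diagonalising L (or applying a numerical eigensolver to the 9x9 matrix) gives the spectrum above. The single zero eigenvalue shows the graph is connected. The largest eigenvalue, 3.8794, is at most the vertex count 9. By the matrix-tree theorem the graph has (1/9) * product of the nonzero eigenvalues = 9 spanning trees.

[0, 0.4679, 0.4679, 1.6527, 1.6527, 3, 3, 3.8794, 3.8794]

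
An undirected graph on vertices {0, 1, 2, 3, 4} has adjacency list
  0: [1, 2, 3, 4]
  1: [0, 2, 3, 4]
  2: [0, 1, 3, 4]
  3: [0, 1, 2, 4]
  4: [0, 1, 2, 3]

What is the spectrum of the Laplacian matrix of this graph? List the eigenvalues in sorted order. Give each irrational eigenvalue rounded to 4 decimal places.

With the vertex order [0, 1, 2, 3, 4], the degrees are [4, 4, 4, 4, 4], giving D = diag(4, 4, 4, 4, 4) and L = D - A. Since every row of L sums to 0, the all-ones vector is in the kernel and 0 is an eigenvalue. By the matrix-tree theorem the graph has (1/5) * product of the nonzero eigenvalues = 125 spanning trees.

[0, 5, 5, 5, 5]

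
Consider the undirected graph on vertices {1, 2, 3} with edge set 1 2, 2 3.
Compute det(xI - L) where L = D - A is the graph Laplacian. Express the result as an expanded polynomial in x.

x^3 - 4x^2 + 3x

With the vertex order [1, 2, 3], the degrees are [1, 2, 1], giving D = diag(1, 2, 1) and L = D - A. L has integer entries, so p(x) = det(xI - L) has integer coefficients. Expanding the determinant yields x^3 - 4x^2 + 3x. The coefficient of x^2 equals -trace(L) = -4, matching the sum of degrees. The largest eigenvalue, 3, is at most the vertex count 3.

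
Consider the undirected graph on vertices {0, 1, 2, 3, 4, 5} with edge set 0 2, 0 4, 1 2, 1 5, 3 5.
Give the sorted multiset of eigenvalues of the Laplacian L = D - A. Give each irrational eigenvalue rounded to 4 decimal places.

Reading degrees in the order [0, 1, 2, 3, 4, 5] gives [2, 2, 2, 1, 1, 2]; set D = diag(2, 2, 2, 1, 1, 2) and form L = D - A. Since every row of L sums to 0, the all-ones vector is in the kernel and 0 is an eigenvalue. The single zero eigenvalue shows the graph is connected. The largest eigenvalue, 3.7321, is at most the vertex count 6.

[0, 0.2679, 1, 2, 3, 3.7321]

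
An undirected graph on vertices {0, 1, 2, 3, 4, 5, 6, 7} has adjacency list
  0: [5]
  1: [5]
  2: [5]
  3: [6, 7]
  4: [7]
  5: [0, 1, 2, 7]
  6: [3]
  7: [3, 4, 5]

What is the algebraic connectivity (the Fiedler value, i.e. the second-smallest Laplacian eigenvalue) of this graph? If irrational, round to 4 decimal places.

With the vertex order [0, 1, 2, 3, 4, 5, 6, 7], the degrees are [1, 1, 1, 2, 1, 4, 1, 3], giving D = diag(1, 1, 1, 2, 1, 4, 1, 3) and L = D - A. Computing the eigenvalues of L and sorting gives [0, 0.2888, 0.6742, 1, 1, 2.1694, 3.5857, 5.2819]. The Fiedler value lambda_2 = 0.2888 is strictly positive, so the graph is connected. By the matrix-tree theorem the graph has (1/8) * product of the nonzero eigenvalues = 1 spanning tree.

0.2888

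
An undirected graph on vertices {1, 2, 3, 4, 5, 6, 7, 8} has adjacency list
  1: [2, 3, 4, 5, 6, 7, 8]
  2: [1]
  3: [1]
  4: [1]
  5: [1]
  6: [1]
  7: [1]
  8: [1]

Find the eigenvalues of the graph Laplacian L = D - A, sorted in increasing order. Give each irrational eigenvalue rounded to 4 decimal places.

With the vertex order [1, 2, 3, 4, 5, 6, 7, 8], the degrees are [7, 1, 1, 1, 1, 1, 1, 1], giving D = diag(7, 1, 1, 1, 1, 1, 1, 1) and L = D - A. Since every row of L sums to 0, the all-ones vector is in the kernel and 0 is an eigenvalue.

[0, 1, 1, 1, 1, 1, 1, 8]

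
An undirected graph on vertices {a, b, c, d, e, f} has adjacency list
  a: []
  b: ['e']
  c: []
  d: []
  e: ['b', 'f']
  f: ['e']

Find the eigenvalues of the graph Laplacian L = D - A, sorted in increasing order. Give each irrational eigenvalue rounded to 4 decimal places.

Reading degrees in the order [a, b, c, d, e, f] gives [0, 1, 0, 0, 2, 1]; set D = diag(0, 1, 0, 0, 2, 1) and form L = D - A. Since every row of L sums to 0, the all-ones vector is in the kernel and 0 is an eigenvalue. The 4 zero eigenvalues correspond to the 4 connected components. The largest eigenvalue, 3, is at most the vertex count 6.

[0, 0, 0, 0, 1, 3]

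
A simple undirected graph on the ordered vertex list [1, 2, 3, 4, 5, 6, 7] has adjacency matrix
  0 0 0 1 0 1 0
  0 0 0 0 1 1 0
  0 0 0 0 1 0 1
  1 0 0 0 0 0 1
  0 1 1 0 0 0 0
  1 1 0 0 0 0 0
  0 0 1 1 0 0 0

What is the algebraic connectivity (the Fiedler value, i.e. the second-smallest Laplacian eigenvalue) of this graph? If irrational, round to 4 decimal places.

0.7530

Each diagonal entry of L is the vertex degree and each off-diagonal entry is -1 where an edge is present, 0 otherwise; in the order [1, 2, 3, 4, 5, 6, 7] the diagonal is [2, 2, 2, 2, 2, 2, 2]. The sorted Laplacian eigenvalues are [0, 0.7530, 0.7530, 2.4450, 2.4450, 3.8019, 3.8019]; the algebraic connectivity is the second entry, 0.7530. The largest eigenvalue, 3.8019, is at most the vertex count 7. The eigenvalues sum to 14, which equals trace(L) = 2|E|.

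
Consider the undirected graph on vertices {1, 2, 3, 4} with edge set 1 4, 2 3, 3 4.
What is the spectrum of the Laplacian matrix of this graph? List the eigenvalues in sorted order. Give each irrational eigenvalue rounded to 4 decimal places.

[0, 0.5858, 2, 3.4142]

With the vertex order [1, 2, 3, 4], the degrees are [1, 1, 2, 2], giving D = diag(1, 1, 2, 2) and L = D - A. Diagonalising L (or applying a numerical eigensolver to the 4x4 matrix) gives the spectrum above.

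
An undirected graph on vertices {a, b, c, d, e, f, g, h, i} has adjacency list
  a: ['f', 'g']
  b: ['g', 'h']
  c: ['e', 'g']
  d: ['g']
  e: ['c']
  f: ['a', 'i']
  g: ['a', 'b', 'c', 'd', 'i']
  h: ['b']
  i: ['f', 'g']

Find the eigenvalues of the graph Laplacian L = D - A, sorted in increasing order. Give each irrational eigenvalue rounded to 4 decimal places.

[0, 0.3820, 0.4652, 0.8682, 2, 2.2232, 2.6180, 3.2219, 6.2215]

Reading degrees in the order [a, b, c, d, e, f, g, h, i] gives [2, 2, 2, 1, 1, 2, 5, 1, 2]; set D = diag(2, 2, 2, 1, 1, 2, 5, 1, 2) and form L = D - A. L is symmetric positive semidefinite, so every eigenvalue is real and nonnegative. There is one zero in the spectrum, matching the 1 component. The eigenvalues sum to 18, which equals trace(L) = 2|E|.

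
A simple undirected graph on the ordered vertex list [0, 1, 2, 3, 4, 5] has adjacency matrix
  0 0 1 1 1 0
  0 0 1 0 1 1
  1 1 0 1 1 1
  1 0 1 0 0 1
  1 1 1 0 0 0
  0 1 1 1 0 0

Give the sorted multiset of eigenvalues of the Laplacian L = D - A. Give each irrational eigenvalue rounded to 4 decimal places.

[0, 2.3820, 2.3820, 4.6180, 4.6180, 6]

Reading degrees in the order [0, 1, 2, 3, 4, 5] gives [3, 3, 5, 3, 3, 3]; set D = diag(3, 3, 5, 3, 3, 3) and form L = D - A. L is symmetric positive semidefinite, so every eigenvalue is real and nonnegative. By the matrix-tree theorem the graph has (1/6) * product of the nonzero eigenvalues = 121 spanning trees.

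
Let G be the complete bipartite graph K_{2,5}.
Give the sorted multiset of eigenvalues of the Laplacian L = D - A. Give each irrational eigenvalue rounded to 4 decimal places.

[0, 2, 2, 2, 2, 5, 7]

The graph has 7 vertices and degree multiset [5, 5, 2, 2, 2, 2, 2]; D is the diagonal matrix of degrees and L = D - A. Diagonalising L (or applying a numerical eigensolver to the 7x7 matrix) gives the spectrum above. The largest eigenvalue, 7, is at most the vertex count 7.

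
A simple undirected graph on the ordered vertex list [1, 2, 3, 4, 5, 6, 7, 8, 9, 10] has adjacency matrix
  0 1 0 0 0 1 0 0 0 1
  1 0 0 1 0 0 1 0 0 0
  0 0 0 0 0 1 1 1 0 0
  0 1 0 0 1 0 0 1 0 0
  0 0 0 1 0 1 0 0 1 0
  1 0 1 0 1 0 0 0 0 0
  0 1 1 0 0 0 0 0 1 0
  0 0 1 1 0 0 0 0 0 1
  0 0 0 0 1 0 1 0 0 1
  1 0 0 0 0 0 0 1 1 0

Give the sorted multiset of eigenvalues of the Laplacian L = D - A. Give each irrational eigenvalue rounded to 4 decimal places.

Each diagonal entry of L is the vertex degree and each off-diagonal entry is -1 where an edge is present, 0 otherwise; in the order [1, 2, 3, 4, 5, 6, 7, 8, 9, 10] the diagonal is [3, 3, 3, 3, 3, 3, 3, 3, 3, 3]. Diagonalising L (or applying a numerical eigensolver to the 10x10 matrix) gives the spectrum above. The eigenvalues sum to 30, which equals trace(L) = 2|E|.

[0, 2, 2, 2, 2, 2, 5, 5, 5, 5]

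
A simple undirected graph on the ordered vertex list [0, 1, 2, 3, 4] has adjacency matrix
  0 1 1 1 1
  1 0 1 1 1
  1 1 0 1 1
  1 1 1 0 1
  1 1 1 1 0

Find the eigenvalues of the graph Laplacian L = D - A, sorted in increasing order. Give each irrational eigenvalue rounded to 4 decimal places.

With the vertex order [0, 1, 2, 3, 4], the degrees are [4, 4, 4, 4, 4], giving D = diag(4, 4, 4, 4, 4) and L = D - A. The multiplicity of 0 as a Laplacian eigenvalue equals the number of connected components. By the matrix-tree theorem the graph has (1/5) * product of the nonzero eigenvalues = 125 spanning trees.

[0, 5, 5, 5, 5]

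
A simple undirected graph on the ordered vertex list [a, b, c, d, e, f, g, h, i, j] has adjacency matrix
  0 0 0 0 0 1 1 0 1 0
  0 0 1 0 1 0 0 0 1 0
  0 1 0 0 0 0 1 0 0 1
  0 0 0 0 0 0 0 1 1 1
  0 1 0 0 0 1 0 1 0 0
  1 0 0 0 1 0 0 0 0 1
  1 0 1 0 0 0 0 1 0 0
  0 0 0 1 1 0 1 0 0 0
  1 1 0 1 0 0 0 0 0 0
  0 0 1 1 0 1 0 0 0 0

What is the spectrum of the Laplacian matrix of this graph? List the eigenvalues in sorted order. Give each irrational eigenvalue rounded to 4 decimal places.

[0, 2, 2, 2, 2, 2, 5, 5, 5, 5]

Each diagonal entry of L is the vertex degree and each off-diagonal entry is -1 where an edge is present, 0 otherwise; in the order [a, b, c, d, e, f, g, h, i, j] the diagonal is [3, 3, 3, 3, 3, 3, 3, 3, 3, 3]. The multiplicity of 0 as a Laplacian eigenvalue equals the number of connected components. The eigenvalues sum to 30, which equals trace(L) = 2|E|. By the matrix-tree theorem the graph has (1/10) * product of the nonzero eigenvalues = 2000 spanning trees.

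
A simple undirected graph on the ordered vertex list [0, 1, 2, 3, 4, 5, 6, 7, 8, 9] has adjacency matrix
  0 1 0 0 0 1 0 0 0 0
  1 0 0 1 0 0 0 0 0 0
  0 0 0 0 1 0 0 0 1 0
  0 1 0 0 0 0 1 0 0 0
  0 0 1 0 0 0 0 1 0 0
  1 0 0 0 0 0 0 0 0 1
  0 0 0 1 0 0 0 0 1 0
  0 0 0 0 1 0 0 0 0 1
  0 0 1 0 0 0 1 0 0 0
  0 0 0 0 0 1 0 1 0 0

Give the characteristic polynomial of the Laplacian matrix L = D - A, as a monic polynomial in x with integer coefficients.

Each diagonal entry of L is the vertex degree and each off-diagonal entry is -1 where an edge is present, 0 otherwise; in the order [0, 1, 2, 3, 4, 5, 6, 7, 8, 9] the diagonal is [2, 2, 2, 2, 2, 2, 2, 2, 2, 2]. Computing det(xI - L) by cofactor expansion (or equivalently via sum-over-permutations) gives x^10 - 20x^9 + 170x^8 - 800x^7 + 2275x^6 - 4004x^5 + 4290x^4 - 2640x^3 + 825x^2 - 100x. The coefficient of x^9 equals -trace(L) = -20, matching the sum of degrees.

x^10 - 20x^9 + 170x^8 - 800x^7 + 2275x^6 - 4004x^5 + 4290x^4 - 2640x^3 + 825x^2 - 100x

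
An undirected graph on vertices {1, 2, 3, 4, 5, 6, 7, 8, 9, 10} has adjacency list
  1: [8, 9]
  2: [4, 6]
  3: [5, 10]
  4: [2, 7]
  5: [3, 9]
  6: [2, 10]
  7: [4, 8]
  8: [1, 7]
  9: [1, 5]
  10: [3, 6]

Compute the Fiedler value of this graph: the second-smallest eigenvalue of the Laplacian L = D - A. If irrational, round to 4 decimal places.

0.3820

With the vertex order [1, 2, 3, 4, 5, 6, 7, 8, 9, 10], the degrees are [2, 2, 2, 2, 2, 2, 2, 2, 2, 2], giving D = diag(2, 2, 2, 2, 2, 2, 2, 2, 2, 2) and L = D - A. The sorted Laplacian eigenvalues are [0, 0.3820, 0.3820, 1.3820, 1.3820, 2.6180, 2.6180, 3.6180, 3.6180, 4]; the algebraic connectivity is the second entry, 0.3820. There is one zero in the spectrum, matching the 1 component. The largest eigenvalue, 4, is at most the vertex count 10.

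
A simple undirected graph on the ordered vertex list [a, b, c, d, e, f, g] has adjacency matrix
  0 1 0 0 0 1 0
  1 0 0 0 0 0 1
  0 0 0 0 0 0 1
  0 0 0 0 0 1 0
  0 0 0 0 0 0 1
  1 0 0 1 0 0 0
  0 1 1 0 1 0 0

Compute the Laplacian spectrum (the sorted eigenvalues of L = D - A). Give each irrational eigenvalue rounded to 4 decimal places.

Each diagonal entry of L is the vertex degree and each off-diagonal entry is -1 where an edge is present, 0 otherwise; in the order [a, b, c, d, e, f, g] the diagonal is [2, 2, 1, 1, 1, 2, 3]. Since every row of L sums to 0, the all-ones vector is in the kernel and 0 is an eigenvalue. By the matrix-tree theorem the graph has (1/7) * product of the nonzero eigenvalues = 1 spanning tree.

[0, 0.2254, 1, 1, 2.1859, 3.3604, 4.2283]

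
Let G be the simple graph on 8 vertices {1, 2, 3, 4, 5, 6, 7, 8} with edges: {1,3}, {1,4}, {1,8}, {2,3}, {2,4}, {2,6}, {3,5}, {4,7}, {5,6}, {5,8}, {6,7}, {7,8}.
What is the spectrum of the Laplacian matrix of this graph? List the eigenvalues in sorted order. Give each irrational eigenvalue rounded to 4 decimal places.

[0, 2, 2, 2, 4, 4, 4, 6]

With the vertex order [1, 2, 3, 4, 5, 6, 7, 8], the degrees are [3, 3, 3, 3, 3, 3, 3, 3], giving D = diag(3, 3, 3, 3, 3, 3, 3, 3) and L = D - A. Diagonalising L (or applying a numerical eigensolver to the 8x8 matrix) gives the spectrum above. The single zero eigenvalue shows the graph is connected.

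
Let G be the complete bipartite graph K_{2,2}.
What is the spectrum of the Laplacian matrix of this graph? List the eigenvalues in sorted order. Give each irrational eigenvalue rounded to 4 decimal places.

The graph has 4 vertices and degree multiset [2, 2, 2, 2]; D is the diagonal matrix of degrees and L = D - A. The multiplicity of 0 as a Laplacian eigenvalue equals the number of connected components. The single zero eigenvalue shows the graph is connected. By the matrix-tree theorem the graph has (1/4) * product of the nonzero eigenvalues = 4 spanning trees.

[0, 2, 2, 4]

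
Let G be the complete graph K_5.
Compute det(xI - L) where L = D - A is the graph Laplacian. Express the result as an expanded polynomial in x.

x^5 - 20x^4 + 150x^3 - 500x^2 + 625x

The graph has 5 vertices and degree multiset [4, 4, 4, 4, 4]; D is the diagonal matrix of degrees and L = D - A. L has integer entries, so p(x) = det(xI - L) has integer coefficients. Expanding the determinant yields x^5 - 20x^4 + 150x^3 - 500x^2 + 625x. The constant term is 0 because L is singular (the all-ones vector lies in its kernel). There is one zero in the spectrum, matching the 1 component.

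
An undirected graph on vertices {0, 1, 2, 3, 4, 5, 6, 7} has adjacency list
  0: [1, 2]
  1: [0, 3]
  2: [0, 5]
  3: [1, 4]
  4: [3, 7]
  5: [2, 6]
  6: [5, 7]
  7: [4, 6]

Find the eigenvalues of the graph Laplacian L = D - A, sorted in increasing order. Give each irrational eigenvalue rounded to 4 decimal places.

[0, 0.5858, 0.5858, 2, 2, 3.4142, 3.4142, 4]

Reading degrees in the order [0, 1, 2, 3, 4, 5, 6, 7] gives [2, 2, 2, 2, 2, 2, 2, 2]; set D = diag(2, 2, 2, 2, 2, 2, 2, 2) and form L = D - A. Since every row of L sums to 0, the all-ones vector is in the kernel and 0 is an eigenvalue.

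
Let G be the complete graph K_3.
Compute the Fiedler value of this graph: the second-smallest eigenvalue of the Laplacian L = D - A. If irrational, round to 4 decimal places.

3

The graph has 3 vertices and degree multiset [2, 2, 2]; D is the diagonal matrix of degrees and L = D - A. The sorted Laplacian eigenvalues are [0, 3, 3]; the algebraic connectivity is the second entry, 3. The eigenvalues sum to 6, which equals trace(L) = 2|E|.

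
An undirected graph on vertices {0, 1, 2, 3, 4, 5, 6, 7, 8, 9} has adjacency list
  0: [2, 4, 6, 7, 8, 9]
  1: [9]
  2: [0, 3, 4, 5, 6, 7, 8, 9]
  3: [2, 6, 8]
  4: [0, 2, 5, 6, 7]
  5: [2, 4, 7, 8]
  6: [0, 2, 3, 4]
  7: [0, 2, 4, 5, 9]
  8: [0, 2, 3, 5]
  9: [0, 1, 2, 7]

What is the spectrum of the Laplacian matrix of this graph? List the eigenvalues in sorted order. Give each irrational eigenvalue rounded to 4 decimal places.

[0, 0.7813, 2.4801, 3.3794, 3.9066, 4.7545, 5.7473, 6.4518, 7.4794, 9.0196]

With the vertex order [0, 1, 2, 3, 4, 5, 6, 7, 8, 9], the degrees are [6, 1, 8, 3, 5, 4, 4, 5, 4, 4], giving D = diag(6, 1, 8, 3, 5, 4, 4, 5, 4, 4) and L = D - A. Since every row of L sums to 0, the all-ones vector is in the kernel and 0 is an eigenvalue. The single zero eigenvalue shows the graph is connected. The largest eigenvalue, 9.0196, is at most the vertex count 10. There is one zero in the spectrum, matching the 1 component.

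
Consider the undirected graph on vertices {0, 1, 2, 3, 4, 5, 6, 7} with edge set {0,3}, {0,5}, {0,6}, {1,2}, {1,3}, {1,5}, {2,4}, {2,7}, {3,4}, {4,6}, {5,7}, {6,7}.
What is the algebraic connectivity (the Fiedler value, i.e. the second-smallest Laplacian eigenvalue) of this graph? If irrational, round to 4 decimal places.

Each diagonal entry of L is the vertex degree and each off-diagonal entry is -1 where an edge is present, 0 otherwise; in the order [0, 1, 2, 3, 4, 5, 6, 7] the diagonal is [3, 3, 3, 3, 3, 3, 3, 3]. The smallest Laplacian eigenvalue is always 0. The next one, lambda_2 = 2, measures how hard the graph is to disconnect: larger values mean better connectivity.

2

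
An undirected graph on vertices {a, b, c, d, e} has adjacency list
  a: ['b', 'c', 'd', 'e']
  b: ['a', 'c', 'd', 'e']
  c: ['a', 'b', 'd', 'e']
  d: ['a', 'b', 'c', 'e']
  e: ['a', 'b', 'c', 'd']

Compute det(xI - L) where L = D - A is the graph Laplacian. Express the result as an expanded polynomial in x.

With the vertex order [a, b, c, d, e], the degrees are [4, 4, 4, 4, 4], giving D = diag(4, 4, 4, 4, 4) and L = D - A. The eigenvalues of L are [0, 5, 5, 5, 5]; the characteristic polynomial is the product of (x - lambda_i), which multiplies out to x^5 - 20x^4 + 150x^3 - 500x^2 + 625x. Since p(0) = det(-L) = 0, x divides p(x).

x^5 - 20x^4 + 150x^3 - 500x^2 + 625x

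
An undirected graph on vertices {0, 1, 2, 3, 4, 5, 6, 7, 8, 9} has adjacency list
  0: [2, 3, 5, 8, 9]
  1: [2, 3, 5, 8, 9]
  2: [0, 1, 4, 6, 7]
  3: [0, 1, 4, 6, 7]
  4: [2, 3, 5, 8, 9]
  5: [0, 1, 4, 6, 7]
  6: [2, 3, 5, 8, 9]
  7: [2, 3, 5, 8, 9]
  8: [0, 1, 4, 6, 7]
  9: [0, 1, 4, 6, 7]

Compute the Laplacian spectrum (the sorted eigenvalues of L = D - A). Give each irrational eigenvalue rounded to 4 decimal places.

Reading degrees in the order [0, 1, 2, 3, 4, 5, 6, 7, 8, 9] gives [5, 5, 5, 5, 5, 5, 5, 5, 5, 5]; set D = diag(5, 5, 5, 5, 5, 5, 5, 5, 5, 5) and form L = D - A. L is symmetric positive semidefinite, so every eigenvalue is real and nonnegative. The single zero eigenvalue shows the graph is connected. The eigenvalues sum to 50, which equals trace(L) = 2|E|. The largest eigenvalue, 10, is at most the vertex count 10.

[0, 5, 5, 5, 5, 5, 5, 5, 5, 10]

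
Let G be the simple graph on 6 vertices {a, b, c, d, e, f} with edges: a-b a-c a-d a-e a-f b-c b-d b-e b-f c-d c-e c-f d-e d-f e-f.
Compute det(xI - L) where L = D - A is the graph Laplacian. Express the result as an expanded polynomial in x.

x^6 - 30x^5 + 360x^4 - 2160x^3 + 6480x^2 - 7776x

With the vertex order [a, b, c, d, e, f], the degrees are [5, 5, 5, 5, 5, 5], giving D = diag(5, 5, 5, 5, 5, 5) and L = D - A. The eigenvalues of L are [0, 6, 6, 6, 6, 6]; the characteristic polynomial is the product of (x - lambda_i), which multiplies out to x^6 - 30x^5 + 360x^4 - 2160x^3 + 6480x^2 - 7776x. The coefficient of x^5 equals -trace(L) = -30, matching the sum of degrees. By the matrix-tree theorem the graph has (1/6) * product of the nonzero eigenvalues = 1296 spanning trees.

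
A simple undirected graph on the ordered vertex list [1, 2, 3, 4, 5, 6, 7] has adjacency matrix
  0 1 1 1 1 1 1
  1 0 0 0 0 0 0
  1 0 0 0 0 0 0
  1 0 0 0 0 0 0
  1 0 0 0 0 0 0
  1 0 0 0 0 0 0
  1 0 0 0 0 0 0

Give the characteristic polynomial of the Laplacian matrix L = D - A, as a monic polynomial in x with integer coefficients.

With the vertex order [1, 2, 3, 4, 5, 6, 7], the degrees are [6, 1, 1, 1, 1, 1, 1], giving D = diag(6, 1, 1, 1, 1, 1, 1) and L = D - A. Computing det(xI - L) by cofactor expansion (or equivalently via sum-over-permutations) gives x^7 - 12x^6 + 45x^5 - 80x^4 + 75x^3 - 36x^2 + 7x. The coefficient of x^6 equals -trace(L) = -12, matching the sum of degrees. By the matrix-tree theorem the graph has (1/7) * product of the nonzero eigenvalues = 1 spanning tree. The largest eigenvalue, 7, is at most the vertex count 7.

x^7 - 12x^6 + 45x^5 - 80x^4 + 75x^3 - 36x^2 + 7x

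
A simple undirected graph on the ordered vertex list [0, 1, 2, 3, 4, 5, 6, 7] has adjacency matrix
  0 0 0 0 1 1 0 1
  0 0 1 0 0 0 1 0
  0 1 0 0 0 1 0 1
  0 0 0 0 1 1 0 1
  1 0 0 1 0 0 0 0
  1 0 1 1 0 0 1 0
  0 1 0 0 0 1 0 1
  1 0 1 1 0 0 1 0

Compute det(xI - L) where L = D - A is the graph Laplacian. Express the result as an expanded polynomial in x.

x^8 - 24x^7 + 238x^6 - 1264x^5 + 3873x^4 - 6808x^3 + 6288x^2 - 2304x

Reading degrees in the order [0, 1, 2, 3, 4, 5, 6, 7] gives [3, 2, 3, 3, 2, 4, 3, 4]; set D = diag(3, 2, 3, 3, 2, 4, 3, 4) and form L = D - A. Computing det(xI - L) by cofactor expansion (or equivalently via sum-over-permutations) gives x^8 - 24x^7 + 238x^6 - 1264x^5 + 3873x^4 - 6808x^3 + 6288x^2 - 2304x. Since p(0) = det(-L) = 0, x divides p(x). There is one zero in the spectrum, matching the 1 component.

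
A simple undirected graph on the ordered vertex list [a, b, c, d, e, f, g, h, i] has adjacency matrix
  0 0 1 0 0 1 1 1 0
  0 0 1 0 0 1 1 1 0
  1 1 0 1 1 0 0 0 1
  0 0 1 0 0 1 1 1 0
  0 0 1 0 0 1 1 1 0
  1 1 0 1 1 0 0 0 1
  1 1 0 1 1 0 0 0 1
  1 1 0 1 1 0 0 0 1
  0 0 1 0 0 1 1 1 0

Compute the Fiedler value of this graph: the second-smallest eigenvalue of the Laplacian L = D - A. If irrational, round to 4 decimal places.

Reading degrees in the order [a, b, c, d, e, f, g, h, i] gives [4, 4, 5, 4, 4, 5, 5, 5, 4]; set D = diag(4, 4, 5, 4, 4, 5, 5, 5, 4) and form L = D - A. The sorted Laplacian eigenvalues are [0, 4, 4, 4, 4, 5, 5, 5, 9]; the algebraic connectivity is the second entry, 4. The eigenvalues sum to 40, which equals trace(L) = 2|E|. The largest eigenvalue, 9, is at most the vertex count 9.

4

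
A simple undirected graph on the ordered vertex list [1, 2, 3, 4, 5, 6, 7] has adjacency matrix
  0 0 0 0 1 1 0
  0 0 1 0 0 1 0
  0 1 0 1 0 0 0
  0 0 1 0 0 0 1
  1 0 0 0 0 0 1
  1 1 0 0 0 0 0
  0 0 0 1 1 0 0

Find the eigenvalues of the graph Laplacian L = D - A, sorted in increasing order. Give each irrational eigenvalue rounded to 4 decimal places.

Reading degrees in the order [1, 2, 3, 4, 5, 6, 7] gives [2, 2, 2, 2, 2, 2, 2]; set D = diag(2, 2, 2, 2, 2, 2, 2) and form L = D - A. L is symmetric positive semidefinite, so every eigenvalue is real and nonnegative. The largest eigenvalue, 3.8019, is at most the vertex count 7. The eigenvalues sum to 14, which equals trace(L) = 2|E|.

[0, 0.7530, 0.7530, 2.4450, 2.4450, 3.8019, 3.8019]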